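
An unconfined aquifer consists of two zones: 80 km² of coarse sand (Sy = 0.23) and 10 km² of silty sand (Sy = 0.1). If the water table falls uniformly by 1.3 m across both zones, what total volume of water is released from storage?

A₁ = 80 km² = 8 × 10^7 m²; A₂ = 10 km² = 1 × 10^7 m²
ΔV₁ = 0.23 × 8 × 10^7 × 1.3 = 2.392 × 10^7 m³
ΔV₂ = 0.1 × 1 × 10^7 × 1.3 = 1.3 × 10^6 m³
ΔV = ΔV₁ + ΔV₂ = 2.522 × 10^7 m³

ΔV ≈ 2.52 × 10^7 m³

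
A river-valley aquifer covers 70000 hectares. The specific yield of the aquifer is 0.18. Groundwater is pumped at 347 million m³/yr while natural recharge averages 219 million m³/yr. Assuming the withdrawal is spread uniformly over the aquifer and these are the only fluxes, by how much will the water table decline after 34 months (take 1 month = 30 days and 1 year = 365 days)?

Δh ≈ 2.84 m

A = 70000 hectares = 7 × 10^8 m²
Net abstraction = 347 − 219 = 128 million m³/yr
Q_net = 128 million m³/yr = 3.507 × 10^5 m³/d
t = 34 months = 1020 d
ΔV = Q × t = 3.507 × 10^5 m³/d × 1020 d = 3.577 × 10^8 m³
Δh = ΔV / (Sy × A) = 3.577 × 10^8 / (0.18 × 7 × 10^8) = 2.839 m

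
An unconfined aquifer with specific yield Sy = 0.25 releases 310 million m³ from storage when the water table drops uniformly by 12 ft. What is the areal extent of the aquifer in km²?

Δh = 12 ft = 3.658 m
ΔV = 310 million m³ = 3.1 × 10^8 m³
A = ΔV / (Sy × Δh) = 3.1 × 10^8 / (0.25 × 3.658) = 3.39 × 10^8 m²
A = 3.39 × 10^8 m² = 339 km²

A ≈ 339 km²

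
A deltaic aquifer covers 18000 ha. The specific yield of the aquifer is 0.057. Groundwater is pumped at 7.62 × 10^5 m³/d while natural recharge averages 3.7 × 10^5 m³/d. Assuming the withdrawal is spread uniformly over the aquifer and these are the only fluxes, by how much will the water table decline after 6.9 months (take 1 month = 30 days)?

Δh ≈ 7.91 m

A = 18000 ha = 1.8 × 10^8 m²
Net abstraction = 7.62 × 10^5 − 3.7 × 10^5 = 3.92 × 10^5 m³/d
t = 6.9 months = 207 d
ΔV = Q × t = 3.92 × 10^5 m³/d × 207 d = 8.114 × 10^7 m³
Δh = ΔV / (Sy × A) = 8.114 × 10^7 / (0.057 × 1.8 × 10^8) = 7.909 m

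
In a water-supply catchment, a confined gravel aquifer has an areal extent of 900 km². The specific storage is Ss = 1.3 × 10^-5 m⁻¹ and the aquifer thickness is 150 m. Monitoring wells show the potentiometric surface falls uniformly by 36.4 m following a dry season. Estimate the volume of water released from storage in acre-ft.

S = Ss × b = 1.3 × 10^-5 m⁻¹ × 150 m = 1.95 × 10^-3
A = 900 km² = 9 × 10^8 m²
ΔV = S × A × Δh = 0.00195 × 9 × 10^8 m² × 36.4 m = 6.388 × 10^7 m³
ΔV = 6.388 × 10^7 m³ = 51790 acre-ft

ΔV ≈ 51800 acre-ft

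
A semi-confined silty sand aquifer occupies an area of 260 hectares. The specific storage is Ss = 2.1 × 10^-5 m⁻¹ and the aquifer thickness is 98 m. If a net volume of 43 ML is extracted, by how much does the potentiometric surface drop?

S = Ss × b = 2.1 × 10^-5 m⁻¹ × 98 m = 2.058 × 10^-3
A = 260 hectares = 2.6 × 10^6 m²
ΔV = 43 ML = 43000 m³
Δh = ΔV / (S × A) = 43000 m³ / (0.002058 × 2.6 × 10^6 m²) = 8.036 m

Δh ≈ 8.04 m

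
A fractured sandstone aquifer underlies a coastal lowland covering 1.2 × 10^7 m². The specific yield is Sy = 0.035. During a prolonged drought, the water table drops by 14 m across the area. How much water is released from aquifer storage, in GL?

ΔV ≈ 5.88 GL

ΔV = Sy × A × Δh = 0.035 × 1.2 × 10^7 m² × 14 m = 5.88 × 10^6 m³
ΔV = 5.88 × 10^6 m³ = 5.88 GL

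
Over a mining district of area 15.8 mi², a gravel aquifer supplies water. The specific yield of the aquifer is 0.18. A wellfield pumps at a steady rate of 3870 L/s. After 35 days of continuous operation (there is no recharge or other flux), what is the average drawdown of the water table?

A = 15.8 mi² = 4.092 × 10^7 m²
Q = 3870 L/s = 3.344 × 10^5 m³/d
ΔV = Q × t = 3.344 × 10^5 m³/d × 35 d = 1.17 × 10^7 m³
Δh = ΔV / (Sy × A) = 1.17 × 10^7 / (0.18 × 4.092 × 10^7) = 1.589 m

Δh ≈ 1.59 m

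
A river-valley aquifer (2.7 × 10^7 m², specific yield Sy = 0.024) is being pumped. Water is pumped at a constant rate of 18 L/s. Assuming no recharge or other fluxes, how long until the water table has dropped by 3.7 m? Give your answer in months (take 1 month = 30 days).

t ≈ 51.4 months

ΔV = Sy × A × Δh = 0.024 × 2.7 × 10^7 × 3.7 = 2.398 × 10^6 m³
Q = 18 L/s = 1555 m³/d
t = ΔV / Q = 2.398 × 10^6 m³ / 1555 m³/d = 1542 d
t = 1542 d ≈ 51.39 months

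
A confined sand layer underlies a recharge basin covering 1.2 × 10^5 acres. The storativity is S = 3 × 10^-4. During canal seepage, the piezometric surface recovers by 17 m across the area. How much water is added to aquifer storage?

A = 1.2 × 10^5 acres = 4.856 × 10^8 m²
ΔV = S × A × Δh = 3 × 10^-4 × 4.856 × 10^8 m² × 17 m = 2.477 × 10^6 m³

ΔV ≈ 2.48 × 10^6 m³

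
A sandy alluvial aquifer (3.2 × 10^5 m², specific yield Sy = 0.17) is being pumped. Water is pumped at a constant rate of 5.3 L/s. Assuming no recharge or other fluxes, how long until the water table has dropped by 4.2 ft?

Δh = 4.2 ft = 1.28 m
ΔV = Sy × A × Δh = 0.17 × 3.2 × 10^5 × 1.28 = 69640 m³
Q = 5.3 L/s = 457.9 m³/d
t = ΔV / Q = 69640 m³ / 457.9 m³/d = 152.1 d

t ≈ 152 days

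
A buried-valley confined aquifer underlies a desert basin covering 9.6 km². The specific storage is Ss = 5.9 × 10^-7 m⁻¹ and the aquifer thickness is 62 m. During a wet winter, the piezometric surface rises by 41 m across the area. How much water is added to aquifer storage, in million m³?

S = Ss × b = 5.9 × 10^-7 m⁻¹ × 62 m = 3.658 × 10^-5
A = 9.6 km² = 9.6 × 10^6 m²
ΔV = S × A × Δh = 3.658 × 10^-5 × 9.6 × 10^6 m² × 41 m = 14400 m³
ΔV = 14400 m³ = 0.0144 million m³

ΔV ≈ 0.0144 million m³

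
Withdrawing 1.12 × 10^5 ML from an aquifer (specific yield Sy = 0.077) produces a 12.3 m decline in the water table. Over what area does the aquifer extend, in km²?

A ≈ 118 km²

ΔV = 1.12 × 10^5 ML = 1.12 × 10^8 m³
A = ΔV / (Sy × Δh) = 1.12 × 10^8 / (0.077 × 12.3) = 1.183 × 10^8 m²
A = 1.183 × 10^8 m² = 118.3 km²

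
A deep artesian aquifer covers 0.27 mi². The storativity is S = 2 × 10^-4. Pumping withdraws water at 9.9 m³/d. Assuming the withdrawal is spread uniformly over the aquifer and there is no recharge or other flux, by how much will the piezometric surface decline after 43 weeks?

Δh ≈ 21.3 m

A = 0.27 mi² = 6.993 × 10^5 m²
t = 43 weeks = 301 d
ΔV = Q × t = 9.9 m³/d × 301 d = 2980 m³
Δh = ΔV / (S × A) = 2980 / (2 × 10^-4 × 6.993 × 10^5) = 21.31 m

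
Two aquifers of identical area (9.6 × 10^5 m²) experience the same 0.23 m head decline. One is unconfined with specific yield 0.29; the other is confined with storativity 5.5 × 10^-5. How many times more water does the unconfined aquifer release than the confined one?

Unconfined: ΔV_u = Sy × A × Δh = 0.29 × 9.6 × 10^5 × 0.23 = 64030 m³
Confined: ΔV_c = S × A × Δh = 5.5 × 10^-5 × 9.6 × 10^5 × 0.23 = 12.14 m³
Ratio = ΔV_u / ΔV_c = Sy / S = 0.29 / 5.5 × 10^-5 = 5273

ΔV_u / ΔV_c ≈ 5270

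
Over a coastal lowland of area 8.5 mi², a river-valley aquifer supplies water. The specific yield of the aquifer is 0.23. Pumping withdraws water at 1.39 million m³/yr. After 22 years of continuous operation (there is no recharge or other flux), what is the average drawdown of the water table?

A = 8.5 mi² = 2.201 × 10^7 m²
Q = 1.39 million m³/yr = 3808 m³/d
t = 22 years = 8030 d
ΔV = Q × t = 3808 m³/d × 8030 d = 3.058 × 10^7 m³
Δh = ΔV / (Sy × A) = 3.058 × 10^7 / (0.23 × 2.201 × 10^7) = 6.039 m

Δh ≈ 6.04 m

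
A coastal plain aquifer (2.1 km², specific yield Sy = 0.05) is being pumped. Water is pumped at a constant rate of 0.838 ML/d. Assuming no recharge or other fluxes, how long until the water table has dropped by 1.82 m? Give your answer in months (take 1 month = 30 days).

t ≈ 7.6 months

A = 2.1 km² = 2.1 × 10^6 m²
ΔV = Sy × A × Δh = 0.05 × 2.1 × 10^6 × 1.82 = 1.911 × 10^5 m³
Q = 0.838 ML/d = 838 m³/d
t = ΔV / Q = 1.911 × 10^5 m³ / 838 m³/d = 228 d
t = 228 d ≈ 7.601 months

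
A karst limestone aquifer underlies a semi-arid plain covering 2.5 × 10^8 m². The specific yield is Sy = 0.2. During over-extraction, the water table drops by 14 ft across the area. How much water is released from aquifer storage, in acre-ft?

ΔV ≈ 1.73 × 10^5 acre-ft

Δh = 14 ft = 4.267 m
ΔV = Sy × A × Δh = 0.2 × 2.5 × 10^8 m² × 4.267 m = 2.134 × 10^8 m³
ΔV = 2.134 × 10^8 m³ = 1.73 × 10^5 acre-ft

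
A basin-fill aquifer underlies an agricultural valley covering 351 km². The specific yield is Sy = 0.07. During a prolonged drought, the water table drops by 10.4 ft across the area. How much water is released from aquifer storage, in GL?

ΔV ≈ 77.9 GL

A = 351 km² = 3.51 × 10^8 m²
Δh = 10.4 ft = 3.17 m
ΔV = Sy × A × Δh = 0.07 × 3.51 × 10^8 m² × 3.17 m = 7.788 × 10^7 m³
ΔV = 7.788 × 10^7 m³ = 77.88 GL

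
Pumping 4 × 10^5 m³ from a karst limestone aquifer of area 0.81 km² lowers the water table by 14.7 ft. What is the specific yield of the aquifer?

Sy ≈ 0.11

A = 0.81 km² = 8.1 × 10^5 m²
Δh = 14.7 ft = 4.481 m
Sy = ΔV / (A × Δh) = 4 × 10^5 m³ / (8.1 × 10^5 m² × 4.481 m) = 0.1102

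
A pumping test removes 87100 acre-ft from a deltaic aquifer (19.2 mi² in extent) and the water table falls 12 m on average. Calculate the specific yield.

Sy ≈ 0.18

A = 19.2 mi² = 4.973 × 10^7 m²
ΔV = 87100 acre-ft = 1.074 × 10^8 m³
Sy = ΔV / (A × Δh) = 1.074 × 10^8 m³ / (4.973 × 10^7 m² × 12 m) = 0.18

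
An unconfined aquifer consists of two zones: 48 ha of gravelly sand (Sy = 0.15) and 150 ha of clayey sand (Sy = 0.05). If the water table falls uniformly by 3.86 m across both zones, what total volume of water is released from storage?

A₁ = 48 ha = 4.8 × 10^5 m²; A₂ = 150 ha = 1.5 × 10^6 m²
ΔV₁ = 0.15 × 4.8 × 10^5 × 3.86 = 2.779 × 10^5 m³
ΔV₂ = 0.05 × 1.5 × 10^6 × 3.86 = 2.895 × 10^5 m³
ΔV = ΔV₁ + ΔV₂ = 5.674 × 10^5 m³

ΔV ≈ 5.67 × 10^5 m³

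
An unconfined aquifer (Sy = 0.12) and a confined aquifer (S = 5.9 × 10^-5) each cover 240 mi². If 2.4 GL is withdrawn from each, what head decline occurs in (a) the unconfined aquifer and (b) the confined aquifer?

A = 240 mi² = 6.216 × 10^8 m²
ΔV = 2.4 GL = 2.4 × 10^6 m³
Unconfined: Δh_u = ΔV/(Sy·A) = 2.4 × 10^6/(0.12 × 6.216 × 10^8) = 0.03218 m
Confined: Δh_c = ΔV/(S·A) = 2.4 × 10^6/(5.9 × 10^-5 × 6.216 × 10^8) = 65.44 m

Δh_u ≈ 0.0322 m; Δh_c ≈ 65.4 m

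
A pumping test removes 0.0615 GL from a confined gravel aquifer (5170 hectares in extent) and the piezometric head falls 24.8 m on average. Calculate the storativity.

S ≈ 4.8 × 10^-5

A = 5170 hectares = 5.17 × 10^7 m²
ΔV = 0.0615 GL = 61500 m³
S = ΔV / (A × Δh) = 61500 m³ / (5.17 × 10^7 m² × 24.8 m) = 4.797 × 10^-5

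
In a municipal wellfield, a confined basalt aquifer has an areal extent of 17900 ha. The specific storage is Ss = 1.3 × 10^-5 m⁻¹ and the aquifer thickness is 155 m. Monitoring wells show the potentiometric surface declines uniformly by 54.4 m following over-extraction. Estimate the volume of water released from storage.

ΔV ≈ 1.96 × 10^7 m³

S = Ss × b = 1.3 × 10^-5 m⁻¹ × 155 m = 2.015 × 10^-3
A = 17900 ha = 1.79 × 10^8 m²
ΔV = S × A × Δh = 0.002015 × 1.79 × 10^8 m² × 54.4 m = 1.962 × 10^7 m³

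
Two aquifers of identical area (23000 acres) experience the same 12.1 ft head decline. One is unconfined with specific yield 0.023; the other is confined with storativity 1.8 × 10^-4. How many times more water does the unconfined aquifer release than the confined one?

ΔV_u / ΔV_c ≈ 128

A = 23000 acres = 9.308 × 10^7 m²
Δh = 12.1 ft = 3.688 m
Unconfined: ΔV_u = Sy × A × Δh = 0.023 × 9.308 × 10^7 × 3.688 = 7.895 × 10^6 m³
Confined: ΔV_c = S × A × Δh = 1.8 × 10^-4 × 9.308 × 10^7 × 3.688 = 61790 m³
Ratio = ΔV_u / ΔV_c = Sy / S = 0.023 / 1.8 × 10^-4 = 127.8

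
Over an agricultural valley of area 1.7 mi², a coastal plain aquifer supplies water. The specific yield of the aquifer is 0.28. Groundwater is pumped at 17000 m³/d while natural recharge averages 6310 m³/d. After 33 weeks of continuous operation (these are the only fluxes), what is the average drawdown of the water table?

Δh ≈ 2 m

A = 1.7 mi² = 4.403 × 10^6 m²
Net abstraction = 17000 − 6310 = 10690 m³/d
t = 33 weeks = 231 d
ΔV = Q × t = 10690 m³/d × 231 d = 2.469 × 10^6 m³
Δh = ΔV / (Sy × A) = 2.469 × 10^6 / (0.28 × 4.403 × 10^6) = 2.003 m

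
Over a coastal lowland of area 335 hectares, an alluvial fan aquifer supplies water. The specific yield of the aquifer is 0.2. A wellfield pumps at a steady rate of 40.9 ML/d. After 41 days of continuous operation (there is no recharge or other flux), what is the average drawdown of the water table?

A = 335 hectares = 3.35 × 10^6 m²
Q = 40.9 ML/d = 40900 m³/d
ΔV = Q × t = 40900 m³/d × 41 d = 1.677 × 10^6 m³
Δh = ΔV / (Sy × A) = 1.677 × 10^6 / (0.2 × 3.35 × 10^6) = 2.503 m

Δh ≈ 2.5 m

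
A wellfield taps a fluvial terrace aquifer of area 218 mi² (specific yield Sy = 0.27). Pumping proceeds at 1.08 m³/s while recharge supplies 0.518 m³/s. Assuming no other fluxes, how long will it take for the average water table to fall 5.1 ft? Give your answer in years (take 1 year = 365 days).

t ≈ 13.4 years

A = 218 mi² = 5.646 × 10^8 m²
Δh = 5.1 ft = 1.554 m
ΔV = Sy × A × Δh = 0.27 × 5.646 × 10^8 × 1.554 = 2.37 × 10^8 m³
Net withdrawal = 1.08 − 0.518 = 0.562 m³/s = 48560 m³/d
t = ΔV / Q = 2.37 × 10^8 m³ / 48560 m³/d = 4880 d
t = 4880 d ≈ 13.37 years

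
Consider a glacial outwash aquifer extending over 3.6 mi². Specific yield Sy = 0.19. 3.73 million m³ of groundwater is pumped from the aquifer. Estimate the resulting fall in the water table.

Δh ≈ 2.11 m

A = 3.6 mi² = 9.324 × 10^6 m²
ΔV = 3.73 million m³ = 3.73 × 10^6 m³
Δh = ΔV / (Sy × A) = 3.73 × 10^6 m³ / (0.19 × 9.324 × 10^6 m²) = 2.105 m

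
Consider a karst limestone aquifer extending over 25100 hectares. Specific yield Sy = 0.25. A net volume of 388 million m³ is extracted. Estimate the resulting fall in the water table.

A = 25100 hectares = 2.51 × 10^8 m²
ΔV = 388 million m³ = 3.88 × 10^8 m³
Δh = ΔV / (Sy × A) = 3.88 × 10^8 m³ / (0.25 × 2.51 × 10^8 m²) = 6.183 m

Δh ≈ 6.18 m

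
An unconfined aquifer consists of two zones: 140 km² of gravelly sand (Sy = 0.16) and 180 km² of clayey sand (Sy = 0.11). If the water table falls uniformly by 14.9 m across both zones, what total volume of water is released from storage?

ΔV ≈ 6.29 × 10^8 m³

A₁ = 140 km² = 1.4 × 10^8 m²; A₂ = 180 km² = 1.8 × 10^8 m²
ΔV₁ = 0.16 × 1.4 × 10^8 × 14.9 = 3.338 × 10^8 m³
ΔV₂ = 0.11 × 1.8 × 10^8 × 14.9 = 2.95 × 10^8 m³
ΔV = ΔV₁ + ΔV₂ = 6.288 × 10^8 m³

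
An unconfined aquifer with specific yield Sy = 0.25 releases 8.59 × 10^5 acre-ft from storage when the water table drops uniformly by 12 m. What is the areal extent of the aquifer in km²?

A ≈ 353 km²

ΔV = 8.59 × 10^5 acre-ft = 1.06 × 10^9 m³
A = ΔV / (Sy × Δh) = 1.06 × 10^9 / (0.25 × 12) = 3.532 × 10^8 m²
A = 3.532 × 10^8 m² = 353.2 km²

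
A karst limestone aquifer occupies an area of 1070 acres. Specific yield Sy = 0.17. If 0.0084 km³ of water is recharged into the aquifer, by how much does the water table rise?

A = 1070 acres = 4.33 × 10^6 m²
ΔV = 0.0084 km³ = 8.4 × 10^6 m³
Δh = ΔV / (Sy × A) = 8.4 × 10^6 m³ / (0.17 × 4.33 × 10^6 m²) = 11.41 m

Δh ≈ 11.4 m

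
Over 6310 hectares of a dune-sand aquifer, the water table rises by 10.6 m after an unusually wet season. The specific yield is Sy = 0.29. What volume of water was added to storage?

ΔV ≈ 1.94 × 10^8 m³

A = 6310 hectares = 6.31 × 10^7 m²
ΔV = Sy × A × Δh = 0.29 × 6.31 × 10^7 m² × 10.6 m = 1.94 × 10^8 m³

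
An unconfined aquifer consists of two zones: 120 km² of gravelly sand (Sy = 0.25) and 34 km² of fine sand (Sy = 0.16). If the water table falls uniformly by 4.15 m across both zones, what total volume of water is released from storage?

ΔV ≈ 1.47 × 10^8 m³

A₁ = 120 km² = 1.2 × 10^8 m²; A₂ = 34 km² = 3.4 × 10^7 m²
ΔV₁ = 0.25 × 1.2 × 10^8 × 4.15 = 1.245 × 10^8 m³
ΔV₂ = 0.16 × 3.4 × 10^7 × 4.15 = 2.258 × 10^7 m³
ΔV = ΔV₁ + ΔV₂ = 1.471 × 10^8 m³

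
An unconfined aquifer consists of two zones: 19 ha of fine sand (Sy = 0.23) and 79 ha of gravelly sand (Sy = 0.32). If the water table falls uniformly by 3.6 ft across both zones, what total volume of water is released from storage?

A₁ = 19 ha = 1.9 × 10^5 m²; A₂ = 79 ha = 7.9 × 10^5 m²
Δh = 3.6 ft = 1.097 m
ΔV₁ = 0.23 × 1.9 × 10^5 × 1.097 = 47950 m³
ΔV₂ = 0.32 × 7.9 × 10^5 × 1.097 = 2.774 × 10^5 m³
ΔV = ΔV₁ + ΔV₂ = 3.253 × 10^5 m³

ΔV ≈ 3.25 × 10^5 m³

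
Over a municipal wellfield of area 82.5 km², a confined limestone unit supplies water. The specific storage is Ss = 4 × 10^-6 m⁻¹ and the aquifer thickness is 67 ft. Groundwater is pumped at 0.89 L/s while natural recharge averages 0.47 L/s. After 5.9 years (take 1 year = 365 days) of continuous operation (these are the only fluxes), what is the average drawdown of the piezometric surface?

Δh ≈ 11.6 m

b = 67 ft = 20.42 m
S = Ss × b = 4 × 10^-6 m⁻¹ × 20.42 m = 8.169 × 10^-5
A = 82.5 km² = 8.25 × 10^7 m²
Net abstraction = 0.89 − 0.47 = 0.42 L/s
Q_net = 0.42 L/s = 36.29 m³/d
t = 5.9 years = 2154 d
ΔV = Q × t = 36.29 m³/d × 2154 d = 78150 m³
Δh = ΔV / (S × A) = 78150 / (8.169 × 10^-5 × 8.25 × 10^7) = 11.6 m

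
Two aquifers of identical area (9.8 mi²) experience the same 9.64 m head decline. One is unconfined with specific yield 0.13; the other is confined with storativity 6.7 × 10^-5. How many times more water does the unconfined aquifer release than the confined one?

ΔV_u / ΔV_c ≈ 1940

A = 9.8 mi² = 2.538 × 10^7 m²
Unconfined: ΔV_u = Sy × A × Δh = 0.13 × 2.538 × 10^7 × 9.64 = 3.181 × 10^7 m³
Confined: ΔV_c = S × A × Δh = 6.7 × 10^-5 × 2.538 × 10^7 × 9.64 = 16390 m³
Ratio = ΔV_u / ΔV_c = Sy / S = 0.13 / 6.7 × 10^-5 = 1940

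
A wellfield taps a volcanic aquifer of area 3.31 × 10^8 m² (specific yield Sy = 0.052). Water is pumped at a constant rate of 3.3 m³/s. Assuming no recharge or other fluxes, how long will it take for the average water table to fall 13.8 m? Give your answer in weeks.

ΔV = Sy × A × Δh = 0.052 × 3.31 × 10^8 × 13.8 = 2.375 × 10^8 m³
Q = 3.3 m³/s = 2.851 × 10^5 m³/d
t = ΔV / Q = 2.375 × 10^8 m³ / 2.851 × 10^5 m³/d = 833.1 d
t = 833.1 d ≈ 119 weeks

t ≈ 119 weeks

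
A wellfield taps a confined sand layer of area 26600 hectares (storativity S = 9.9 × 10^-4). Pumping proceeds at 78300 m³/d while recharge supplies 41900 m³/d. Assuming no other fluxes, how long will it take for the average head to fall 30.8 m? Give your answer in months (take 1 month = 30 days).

t ≈ 7.43 months

A = 26600 hectares = 2.66 × 10^8 m²
ΔV = S × A × Δh = 9.9 × 10^-4 × 2.66 × 10^8 × 30.8 = 8.111 × 10^6 m³
Net withdrawal = 78300 − 41900 = 36400 m³/d
t = ΔV / Q = 8.111 × 10^6 m³ / 36400 m³/d = 222.8 d
t = 222.8 d ≈ 7.428 months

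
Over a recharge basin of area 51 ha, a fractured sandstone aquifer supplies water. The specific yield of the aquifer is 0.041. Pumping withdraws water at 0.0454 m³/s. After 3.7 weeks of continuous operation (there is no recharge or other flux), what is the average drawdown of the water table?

Δh ≈ 4.86 m

A = 51 ha = 5.1 × 10^5 m²
Q = 0.0454 m³/s = 3923 m³/d
t = 3.7 weeks = 25.9 d
ΔV = Q × t = 3923 m³/d × 25.9 d = 1.016 × 10^5 m³
Δh = ΔV / (Sy × A) = 1.016 × 10^5 / (0.041 × 5.1 × 10^5) = 4.859 m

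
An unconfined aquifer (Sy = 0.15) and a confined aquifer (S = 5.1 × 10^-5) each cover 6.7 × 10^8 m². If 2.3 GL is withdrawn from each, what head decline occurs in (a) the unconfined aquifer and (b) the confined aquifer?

ΔV = 2.3 GL = 2.3 × 10^6 m³
Unconfined: Δh_u = ΔV/(Sy·A) = 2.3 × 10^6/(0.15 × 6.7 × 10^8) = 0.02289 m
Confined: Δh_c = ΔV/(S·A) = 2.3 × 10^6/(5.1 × 10^-5 × 6.7 × 10^8) = 67.31 m

Δh_u ≈ 0.0229 m; Δh_c ≈ 67.3 m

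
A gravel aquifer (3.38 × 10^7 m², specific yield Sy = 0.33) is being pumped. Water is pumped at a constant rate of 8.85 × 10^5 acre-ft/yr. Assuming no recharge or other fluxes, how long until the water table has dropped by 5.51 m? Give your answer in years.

t ≈ 0.0563 years

ΔV = Sy × A × Δh = 0.33 × 3.38 × 10^7 × 5.51 = 6.146 × 10^7 m³
Q = 8.85 × 10^5 acre-ft/yr = 2.991 × 10^6 m³/d
t = ΔV / Q = 6.146 × 10^7 m³ / 2.991 × 10^6 m³/d = 20.55 d
t = 20.55 d ≈ 0.0563 years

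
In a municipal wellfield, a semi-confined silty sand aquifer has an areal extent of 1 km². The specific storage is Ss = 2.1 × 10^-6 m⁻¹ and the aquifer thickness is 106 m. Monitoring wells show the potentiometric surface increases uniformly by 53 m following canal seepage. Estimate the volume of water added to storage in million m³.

S = Ss × b = 2.1 × 10^-6 m⁻¹ × 106 m = 2.226 × 10^-4
A = 1 km² = 1 × 10^6 m²
ΔV = S × A × Δh = 2.226 × 10^-4 × 1 × 10^6 m² × 53 m = 11800 m³
ΔV = 11800 m³ = 0.0118 million m³

ΔV ≈ 0.0118 million m³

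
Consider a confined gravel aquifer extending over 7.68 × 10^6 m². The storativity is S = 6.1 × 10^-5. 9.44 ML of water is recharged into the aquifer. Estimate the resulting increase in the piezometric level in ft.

ΔV = 9.44 ML = 9440 m³
Δh = ΔV / (S × A) = 9440 m³ / (6.1 × 10^-5 × 7.68 × 10^6 m²) = 20.15 m
Δh = 20.15 m = 66.11 ft

Δh ≈ 66.1 ft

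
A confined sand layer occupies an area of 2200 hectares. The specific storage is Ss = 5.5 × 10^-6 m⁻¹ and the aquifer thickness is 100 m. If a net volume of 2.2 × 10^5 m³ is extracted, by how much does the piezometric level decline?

S = Ss × b = 5.5 × 10^-6 m⁻¹ × 100 m = 5.5 × 10^-4
A = 2200 hectares = 2.2 × 10^7 m²
Δh = ΔV / (S × A) = 2.2 × 10^5 m³ / (5.5 × 10^-4 × 2.2 × 10^7 m²) = 18.18 m

Δh ≈ 18.2 m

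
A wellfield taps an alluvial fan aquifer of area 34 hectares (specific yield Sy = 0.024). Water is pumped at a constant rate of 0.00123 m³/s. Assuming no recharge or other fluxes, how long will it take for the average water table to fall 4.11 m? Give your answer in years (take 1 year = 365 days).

t ≈ 0.865 years

A = 34 hectares = 3.4 × 10^5 m²
ΔV = Sy × A × Δh = 0.024 × 3.4 × 10^5 × 4.11 = 33540 m³
Q = 0.00123 m³/s = 106.3 m³/d
t = ΔV / Q = 33540 m³ / 106.3 m³/d = 315.6 d
t = 315.6 d ≈ 0.8646 years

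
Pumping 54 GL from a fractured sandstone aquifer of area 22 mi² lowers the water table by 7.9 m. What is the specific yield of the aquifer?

A = 22 mi² = 5.698 × 10^7 m²
ΔV = 54 GL = 5.4 × 10^7 m³
Sy = ΔV / (A × Δh) = 5.4 × 10^7 m³ / (5.698 × 10^7 m² × 7.9 m) = 0.12

Sy ≈ 0.12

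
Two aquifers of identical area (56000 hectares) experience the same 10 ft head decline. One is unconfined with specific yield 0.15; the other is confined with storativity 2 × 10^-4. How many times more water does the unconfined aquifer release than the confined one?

A = 56000 hectares = 5.6 × 10^8 m²
Δh = 10 ft = 3.048 m
Unconfined: ΔV_u = Sy × A × Δh = 0.15 × 5.6 × 10^8 × 3.048 = 2.56 × 10^8 m³
Confined: ΔV_c = S × A × Δh = 2 × 10^-4 × 5.6 × 10^8 × 3.048 = 3.414 × 10^5 m³
Ratio = ΔV_u / ΔV_c = Sy / S = 0.15 / 2 × 10^-4 = 750

ΔV_u / ΔV_c ≈ 750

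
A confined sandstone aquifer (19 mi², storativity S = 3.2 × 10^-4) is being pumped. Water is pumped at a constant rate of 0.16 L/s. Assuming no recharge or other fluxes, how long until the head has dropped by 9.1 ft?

A = 19 mi² = 4.921 × 10^7 m²
Δh = 9.1 ft = 2.774 m
ΔV = S × A × Δh = 3.2 × 10^-4 × 4.921 × 10^7 × 2.774 = 43680 m³
Q = 0.16 L/s = 13.82 m³/d
t = ΔV / Q = 43680 m³ / 13.82 m³/d = 3160 d

t ≈ 3160 days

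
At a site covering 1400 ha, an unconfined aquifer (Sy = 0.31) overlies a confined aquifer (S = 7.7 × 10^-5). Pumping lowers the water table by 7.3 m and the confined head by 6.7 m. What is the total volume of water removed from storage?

A = 1400 ha = 1.4 × 10^7 m²
Unconfined: ΔV_u = Sy × A × Δh_u = 0.31 × 1.4 × 10^7 × 7.3 = 3.168 × 10^7 m³
Confined: ΔV_c = S × A × Δh_c = 7.7 × 10^-5 × 1.4 × 10^7 × 6.7 = 7223 m³
Total ΔV = 3.168 × 10^7 + 7223 = 3.169 × 10^7 m³

ΔV ≈ 3.17 × 10^7 m³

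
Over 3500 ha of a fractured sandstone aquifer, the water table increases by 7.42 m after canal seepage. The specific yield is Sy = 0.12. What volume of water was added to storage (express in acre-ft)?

ΔV ≈ 25300 acre-ft

A = 3500 ha = 3.5 × 10^7 m²
ΔV = Sy × A × Δh = 0.12 × 3.5 × 10^7 m² × 7.42 m = 3.116 × 10^7 m³
ΔV = 3.116 × 10^7 m³ = 25270 acre-ft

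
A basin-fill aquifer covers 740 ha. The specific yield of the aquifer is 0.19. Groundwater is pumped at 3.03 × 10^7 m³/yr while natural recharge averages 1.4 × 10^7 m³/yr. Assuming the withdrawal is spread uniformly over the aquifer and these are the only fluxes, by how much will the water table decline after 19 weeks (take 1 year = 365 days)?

Δh ≈ 4.22 m

A = 740 ha = 7.4 × 10^6 m²
Net abstraction = 3.03 × 10^7 − 1.4 × 10^7 = 1.63 × 10^7 m³/yr
Q_net = 1.63 × 10^7 m³/yr = 44660 m³/d
t = 19 weeks = 133 d
ΔV = Q × t = 44660 m³/d × 133 d = 5.939 × 10^6 m³
Δh = ΔV / (Sy × A) = 5.939 × 10^6 / (0.19 × 7.4 × 10^6) = 4.224 m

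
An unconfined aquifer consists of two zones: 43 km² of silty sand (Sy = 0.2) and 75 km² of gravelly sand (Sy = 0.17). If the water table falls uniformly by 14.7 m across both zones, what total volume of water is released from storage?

ΔV ≈ 3.14 × 10^8 m³

A₁ = 43 km² = 4.3 × 10^7 m²; A₂ = 75 km² = 7.5 × 10^7 m²
ΔV₁ = 0.2 × 4.3 × 10^7 × 14.7 = 1.264 × 10^8 m³
ΔV₂ = 0.17 × 7.5 × 10^7 × 14.7 = 1.874 × 10^8 m³
ΔV = ΔV₁ + ΔV₂ = 3.138 × 10^8 m³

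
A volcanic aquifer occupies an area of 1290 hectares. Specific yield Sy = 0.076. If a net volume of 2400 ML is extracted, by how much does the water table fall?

A = 1290 hectares = 1.29 × 10^7 m²
ΔV = 2400 ML = 2.4 × 10^6 m³
Δh = ΔV / (Sy × A) = 2.4 × 10^6 m³ / (0.076 × 1.29 × 10^7 m²) = 2.448 m

Δh ≈ 2.45 m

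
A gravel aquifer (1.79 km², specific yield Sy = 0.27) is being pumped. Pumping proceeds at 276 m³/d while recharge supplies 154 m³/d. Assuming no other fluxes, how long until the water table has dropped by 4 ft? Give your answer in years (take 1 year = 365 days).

A = 1.79 km² = 1.79 × 10^6 m²
Δh = 4 ft = 1.219 m
ΔV = Sy × A × Δh = 0.27 × 1.79 × 10^6 × 1.219 = 5.892 × 10^5 m³
Net withdrawal = 276 − 154 = 122 m³/d
t = ΔV / Q = 5.892 × 10^5 m³ / 122 m³/d = 4830 d
t = 4830 d ≈ 13.23 years

t ≈ 13.2 years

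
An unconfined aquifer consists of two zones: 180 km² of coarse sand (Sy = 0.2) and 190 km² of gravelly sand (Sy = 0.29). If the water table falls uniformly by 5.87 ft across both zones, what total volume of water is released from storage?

ΔV ≈ 1.63 × 10^8 m³

A₁ = 180 km² = 1.8 × 10^8 m²; A₂ = 190 km² = 1.9 × 10^8 m²
Δh = 5.87 ft = 1.789 m
ΔV₁ = 0.2 × 1.8 × 10^8 × 1.789 = 6.441 × 10^7 m³
ΔV₂ = 0.29 × 1.9 × 10^8 × 1.789 = 9.858 × 10^7 m³
ΔV = ΔV₁ + ΔV₂ = 1.63 × 10^8 m³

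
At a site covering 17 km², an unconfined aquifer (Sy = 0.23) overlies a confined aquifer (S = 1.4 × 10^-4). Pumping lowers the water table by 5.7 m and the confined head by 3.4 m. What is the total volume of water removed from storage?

ΔV ≈ 2.23 × 10^7 m³

A = 17 km² = 1.7 × 10^7 m²
Unconfined: ΔV_u = Sy × A × Δh_u = 0.23 × 1.7 × 10^7 × 5.7 = 2.229 × 10^7 m³
Confined: ΔV_c = S × A × Δh_c = 1.4 × 10^-4 × 1.7 × 10^7 × 3.4 = 8092 m³
Total ΔV = 2.229 × 10^7 + 8092 = 2.23 × 10^7 m³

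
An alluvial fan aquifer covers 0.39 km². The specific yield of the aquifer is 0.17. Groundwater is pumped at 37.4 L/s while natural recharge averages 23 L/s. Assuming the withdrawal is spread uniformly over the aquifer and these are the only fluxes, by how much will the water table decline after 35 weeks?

Δh ≈ 4.6 m

A = 0.39 km² = 3.9 × 10^5 m²
Net abstraction = 37.4 − 23 = 14.4 L/s
Q_net = 14.4 L/s = 1244 m³/d
t = 35 weeks = 245 d
ΔV = Q × t = 1244 m³/d × 245 d = 3.048 × 10^5 m³
Δh = ΔV / (Sy × A) = 3.048 × 10^5 / (0.17 × 3.9 × 10^5) = 4.598 m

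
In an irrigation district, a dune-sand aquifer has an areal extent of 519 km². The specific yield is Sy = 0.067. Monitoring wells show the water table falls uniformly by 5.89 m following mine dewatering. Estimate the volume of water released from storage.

A = 519 km² = 5.19 × 10^8 m²
ΔV = Sy × A × Δh = 0.067 × 5.19 × 10^8 m² × 5.89 m = 2.048 × 10^8 m³

ΔV ≈ 2.05 × 10^8 m³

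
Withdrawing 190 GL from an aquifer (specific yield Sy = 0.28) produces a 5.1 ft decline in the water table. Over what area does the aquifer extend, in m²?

Δh = 5.1 ft = 1.554 m
ΔV = 190 GL = 1.9 × 10^8 m³
A = ΔV / (Sy × Δh) = 1.9 × 10^8 / (0.28 × 1.554) = 4.365 × 10^8 m²

A ≈ 4.37 × 10^8 m²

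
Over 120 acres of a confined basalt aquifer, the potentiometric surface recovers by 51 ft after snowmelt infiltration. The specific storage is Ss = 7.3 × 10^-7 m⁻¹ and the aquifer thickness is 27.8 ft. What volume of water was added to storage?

b = 27.8 ft = 8.473 m
S = Ss × b = 7.3 × 10^-7 m⁻¹ × 8.473 m = 6.186 × 10^-6
A = 120 acres = 4.856 × 10^5 m²
Δh = 51 ft = 15.54 m
ΔV = S × A × Δh = 6.186 × 10^-6 × 4.856 × 10^5 m² × 15.54 m = 46.69 m³

ΔV ≈ 46.7 m³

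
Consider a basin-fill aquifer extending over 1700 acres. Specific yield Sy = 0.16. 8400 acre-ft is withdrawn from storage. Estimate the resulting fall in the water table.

A = 1700 acres = 6.88 × 10^6 m²
ΔV = 8400 acre-ft = 1.036 × 10^7 m³
Δh = ΔV / (Sy × A) = 1.036 × 10^7 m³ / (0.16 × 6.88 × 10^6 m²) = 9.413 m

Δh ≈ 9.41 m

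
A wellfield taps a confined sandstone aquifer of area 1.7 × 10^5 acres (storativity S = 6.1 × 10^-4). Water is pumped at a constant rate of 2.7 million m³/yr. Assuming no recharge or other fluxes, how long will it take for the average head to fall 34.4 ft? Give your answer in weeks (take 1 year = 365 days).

A = 1.7 × 10^5 acres = 6.88 × 10^8 m²
Δh = 34.4 ft = 10.49 m
ΔV = S × A × Δh = 6.1 × 10^-4 × 6.88 × 10^8 × 10.49 = 4.4 × 10^6 m³
Q = 2.7 million m³/yr = 7397 m³/d
t = ΔV / Q = 4.4 × 10^6 m³ / 7397 m³/d = 594.8 d
t = 594.8 d ≈ 84.98 weeks

t ≈ 85 weeks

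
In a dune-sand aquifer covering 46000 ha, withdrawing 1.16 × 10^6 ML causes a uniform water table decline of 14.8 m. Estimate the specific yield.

A = 46000 ha = 4.6 × 10^8 m²
ΔV = 1.16 × 10^6 ML = 1.16 × 10^9 m³
Sy = ΔV / (A × Δh) = 1.16 × 10^9 m³ / (4.6 × 10^8 m² × 14.8 m) = 0.1704

Sy ≈ 0.17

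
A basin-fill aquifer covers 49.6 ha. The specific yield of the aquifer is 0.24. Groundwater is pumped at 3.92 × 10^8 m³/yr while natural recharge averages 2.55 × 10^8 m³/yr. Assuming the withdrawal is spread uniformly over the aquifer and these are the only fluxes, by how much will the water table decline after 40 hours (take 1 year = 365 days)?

Δh ≈ 5.26 m

A = 49.6 ha = 4.96 × 10^5 m²
Net abstraction = 3.92 × 10^8 − 2.55 × 10^8 = 1.37 × 10^8 m³/yr
Q_net = 1.37 × 10^8 m³/yr = 3.753 × 10^5 m³/d
t = 40 hours = 1.667 d
ΔV = Q × t = 3.753 × 10^5 m³/d × 1.667 d = 6.256 × 10^5 m³
Δh = ΔV / (Sy × A) = 6.256 × 10^5 / (0.24 × 4.96 × 10^5) = 5.255 m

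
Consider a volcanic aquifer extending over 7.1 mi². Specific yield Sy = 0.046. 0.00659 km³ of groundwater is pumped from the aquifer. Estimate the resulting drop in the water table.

Δh ≈ 7.79 m

A = 7.1 mi² = 1.839 × 10^7 m²
ΔV = 0.00659 km³ = 6.59 × 10^6 m³
Δh = ΔV / (Sy × A) = 6.59 × 10^6 m³ / (0.046 × 1.839 × 10^7 m²) = 7.791 m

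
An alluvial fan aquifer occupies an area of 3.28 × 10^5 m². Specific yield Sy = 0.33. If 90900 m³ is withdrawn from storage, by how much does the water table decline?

Δh ≈ 0.84 m

Δh = ΔV / (Sy × A) = 90900 m³ / (0.33 × 3.28 × 10^5 m²) = 0.8398 m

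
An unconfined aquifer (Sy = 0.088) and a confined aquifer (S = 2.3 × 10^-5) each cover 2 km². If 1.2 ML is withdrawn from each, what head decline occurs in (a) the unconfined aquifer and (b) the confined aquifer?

Δh_u ≈ 0.00682 m; Δh_c ≈ 26.1 m

A = 2 km² = 2 × 10^6 m²
ΔV = 1.2 ML = 1200 m³
Unconfined: Δh_u = ΔV/(Sy·A) = 1200/(0.088 × 2 × 10^6) = 0.006818 m
Confined: Δh_c = ΔV/(S·A) = 1200/(2.3 × 10^-5 × 2 × 10^6) = 26.09 m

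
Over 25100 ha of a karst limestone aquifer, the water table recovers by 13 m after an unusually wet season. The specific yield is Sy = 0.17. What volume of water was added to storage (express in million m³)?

A = 25100 ha = 2.51 × 10^8 m²
ΔV = Sy × A × Δh = 0.17 × 2.51 × 10^8 m² × 13 m = 5.547 × 10^8 m³
ΔV = 5.547 × 10^8 m³ = 554.7 million m³

ΔV ≈ 555 million m³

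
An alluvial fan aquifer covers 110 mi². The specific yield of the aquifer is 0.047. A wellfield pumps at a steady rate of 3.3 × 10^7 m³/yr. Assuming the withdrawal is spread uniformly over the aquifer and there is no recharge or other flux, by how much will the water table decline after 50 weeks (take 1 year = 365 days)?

Δh ≈ 2.36 m

A = 110 mi² = 2.849 × 10^8 m²
Q = 3.3 × 10^7 m³/yr = 90410 m³/d
t = 50 weeks = 350 d
ΔV = Q × t = 90410 m³/d × 350 d = 3.164 × 10^7 m³
Δh = ΔV / (Sy × A) = 3.164 × 10^7 / (0.047 × 2.849 × 10^8) = 2.363 m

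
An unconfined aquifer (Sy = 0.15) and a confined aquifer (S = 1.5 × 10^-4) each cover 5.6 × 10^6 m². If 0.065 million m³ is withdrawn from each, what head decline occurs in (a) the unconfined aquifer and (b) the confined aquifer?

Δh_u ≈ 0.0774 m; Δh_c ≈ 77.4 m

ΔV = 0.065 million m³ = 65000 m³
Unconfined: Δh_u = ΔV/(Sy·A) = 65000/(0.15 × 5.6 × 10^6) = 0.07738 m
Confined: Δh_c = ΔV/(S·A) = 65000/(1.5 × 10^-4 × 5.6 × 10^6) = 77.38 m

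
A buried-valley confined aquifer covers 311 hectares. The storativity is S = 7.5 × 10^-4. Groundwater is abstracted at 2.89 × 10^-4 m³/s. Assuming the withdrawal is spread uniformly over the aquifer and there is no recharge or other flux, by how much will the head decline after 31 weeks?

A = 311 hectares = 3.11 × 10^6 m²
Q = 2.89 × 10^-4 m³/s = 24.97 m³/d
t = 31 weeks = 217 d
ΔV = Q × t = 24.97 m³/d × 217 d = 5418 m³
Δh = ΔV / (S × A) = 5418 / (7.5 × 10^-4 × 3.11 × 10^6) = 2.323 m

Δh ≈ 2.32 m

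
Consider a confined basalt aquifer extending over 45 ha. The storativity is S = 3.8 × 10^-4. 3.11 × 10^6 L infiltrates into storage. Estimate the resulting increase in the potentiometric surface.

Δh ≈ 18.2 m

A = 45 ha = 4.5 × 10^5 m²
ΔV = 3.11 × 10^6 L = 3110 m³
Δh = ΔV / (S × A) = 3110 m³ / (3.8 × 10^-4 × 4.5 × 10^5 m²) = 18.19 m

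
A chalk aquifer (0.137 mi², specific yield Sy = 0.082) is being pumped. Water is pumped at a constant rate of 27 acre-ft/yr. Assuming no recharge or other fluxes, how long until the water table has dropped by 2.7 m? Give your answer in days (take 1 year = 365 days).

A = 0.137 mi² = 3.548 × 10^5 m²
ΔV = Sy × A × Δh = 0.082 × 3.548 × 10^5 × 2.7 = 78560 m³
Q = 27 acre-ft/yr = 91.24 m³/d
t = ΔV / Q = 78560 m³ / 91.24 m³/d = 861 d

t ≈ 861 days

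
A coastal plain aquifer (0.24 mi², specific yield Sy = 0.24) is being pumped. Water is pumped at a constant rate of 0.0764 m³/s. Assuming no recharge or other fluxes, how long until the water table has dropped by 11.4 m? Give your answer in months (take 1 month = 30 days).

A = 0.24 mi² = 6.216 × 10^5 m²
ΔV = Sy × A × Δh = 0.24 × 6.216 × 10^5 × 11.4 = 1.701 × 10^6 m³
Q = 0.0764 m³/s = 6601 m³/d
t = ΔV / Q = 1.701 × 10^6 m³ / 6601 m³/d = 257.6 d
t = 257.6 d ≈ 8.588 months

t ≈ 8.59 months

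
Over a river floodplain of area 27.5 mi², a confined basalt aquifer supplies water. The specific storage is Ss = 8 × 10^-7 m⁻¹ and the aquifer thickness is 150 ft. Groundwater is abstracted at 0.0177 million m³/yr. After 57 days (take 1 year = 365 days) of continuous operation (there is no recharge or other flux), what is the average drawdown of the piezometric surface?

b = 150 ft = 45.72 m
S = Ss × b = 8 × 10^-7 m⁻¹ × 45.72 m = 3.658 × 10^-5
A = 27.5 mi² = 7.122 × 10^7 m²
Q = 0.0177 million m³/yr = 48.49 m³/d
ΔV = Q × t = 48.49 m³/d × 57 d = 2764 m³
Δh = ΔV / (S × A) = 2764 / (3.658 × 10^-5 × 7.122 × 10^7) = 1.061 m

Δh ≈ 1.06 m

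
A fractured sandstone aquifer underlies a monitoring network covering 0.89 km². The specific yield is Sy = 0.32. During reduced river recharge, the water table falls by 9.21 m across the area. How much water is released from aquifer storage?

ΔV ≈ 2.62 × 10^6 m³

A = 0.89 km² = 8.9 × 10^5 m²
ΔV = Sy × A × Δh = 0.32 × 8.9 × 10^5 m² × 9.21 m = 2.623 × 10^6 m³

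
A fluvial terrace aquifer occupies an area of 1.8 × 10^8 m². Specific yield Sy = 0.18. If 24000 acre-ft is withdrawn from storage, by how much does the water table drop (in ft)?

ΔV = 24000 acre-ft = 2.96 × 10^7 m³
Δh = ΔV / (Sy × A) = 2.96 × 10^7 m³ / (0.18 × 1.8 × 10^8 m²) = 0.9137 m
Δh = 0.9137 m = 2.998 ft

Δh ≈ 3 ft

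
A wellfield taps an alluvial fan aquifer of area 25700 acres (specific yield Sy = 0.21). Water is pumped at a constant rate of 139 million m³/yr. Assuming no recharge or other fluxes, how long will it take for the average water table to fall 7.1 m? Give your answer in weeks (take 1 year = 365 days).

A = 25700 acres = 1.04 × 10^8 m²
ΔV = Sy × A × Δh = 0.21 × 1.04 × 10^8 × 7.1 = 1.551 × 10^8 m³
Q = 139 million m³/yr = 3.808 × 10^5 m³/d
t = ΔV / Q = 1.551 × 10^8 m³ / 3.808 × 10^5 m³/d = 407.2 d
t = 407.2 d ≈ 58.17 weeks

t ≈ 58.2 weeks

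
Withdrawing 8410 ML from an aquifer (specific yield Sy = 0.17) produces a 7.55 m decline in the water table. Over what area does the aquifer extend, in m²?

ΔV = 8410 ML = 8.41 × 10^6 m³
A = ΔV / (Sy × Δh) = 8.41 × 10^6 / (0.17 × 7.55) = 6.552 × 10^6 m²

A ≈ 6.55 × 10^6 m²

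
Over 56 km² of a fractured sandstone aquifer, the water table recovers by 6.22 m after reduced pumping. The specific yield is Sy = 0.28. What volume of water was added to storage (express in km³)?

ΔV ≈ 0.0975 km³

A = 56 km² = 5.6 × 10^7 m²
ΔV = Sy × A × Δh = 0.28 × 5.6 × 10^7 m² × 6.22 m = 9.753 × 10^7 m³
ΔV = 9.753 × 10^7 m³ = 0.09753 km³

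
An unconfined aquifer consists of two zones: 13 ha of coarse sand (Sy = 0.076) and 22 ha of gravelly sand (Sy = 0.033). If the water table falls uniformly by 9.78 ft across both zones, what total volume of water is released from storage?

A₁ = 13 ha = 1.3 × 10^5 m²; A₂ = 22 ha = 2.2 × 10^5 m²
Δh = 9.78 ft = 2.981 m
ΔV₁ = 0.076 × 1.3 × 10^5 × 2.981 = 29450 m³
ΔV₂ = 0.033 × 2.2 × 10^5 × 2.981 = 21640 m³
ΔV = ΔV₁ + ΔV₂ = 51090 m³

ΔV ≈ 51100 m³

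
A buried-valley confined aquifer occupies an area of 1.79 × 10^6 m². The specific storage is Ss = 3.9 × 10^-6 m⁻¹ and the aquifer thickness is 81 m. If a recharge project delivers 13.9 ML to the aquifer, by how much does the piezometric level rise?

S = Ss × b = 3.9 × 10^-6 m⁻¹ × 81 m = 3.159 × 10^-4
ΔV = 13.9 ML = 13900 m³
Δh = ΔV / (S × A) = 13900 m³ / (3.159 × 10^-4 × 1.79 × 10^6 m²) = 24.58 m

Δh ≈ 24.6 m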